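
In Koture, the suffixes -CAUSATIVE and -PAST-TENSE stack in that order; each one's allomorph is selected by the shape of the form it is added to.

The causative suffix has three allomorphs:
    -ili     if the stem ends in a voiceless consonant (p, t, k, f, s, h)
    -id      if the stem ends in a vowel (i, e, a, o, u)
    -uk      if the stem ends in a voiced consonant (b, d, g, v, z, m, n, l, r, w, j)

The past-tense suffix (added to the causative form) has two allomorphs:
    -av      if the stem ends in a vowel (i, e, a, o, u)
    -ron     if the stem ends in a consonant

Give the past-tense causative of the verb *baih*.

Since the final sound of *baih* is /h/ (a voiceless consonant), it takes -ili, giving *baihili*.
The final sound of the causative form *baihili* is /i/, which is a vowel, so the past-tense suffix is -av, giving *baihiliav*.

baihiliav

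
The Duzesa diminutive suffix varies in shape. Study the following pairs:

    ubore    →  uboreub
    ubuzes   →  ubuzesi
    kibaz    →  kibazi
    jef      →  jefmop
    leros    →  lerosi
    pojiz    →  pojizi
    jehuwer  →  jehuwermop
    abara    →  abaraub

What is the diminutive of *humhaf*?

The suffix is conditioned by the final sound: -i when the stem ends in a sibilant (*ubuzes*, *kibaz*, *leros*, *pojiz*); -mop when the stem ends in a non-sibilant consonant (*jef*, *jehuwer*); -ub when the stem ends in a vowel (*ubore*, *abara*).
The final sound of *humhaf* is /f/, which is a non-sibilant consonant, so the suffix is -mop, giving *humhafmop*.

humhafmop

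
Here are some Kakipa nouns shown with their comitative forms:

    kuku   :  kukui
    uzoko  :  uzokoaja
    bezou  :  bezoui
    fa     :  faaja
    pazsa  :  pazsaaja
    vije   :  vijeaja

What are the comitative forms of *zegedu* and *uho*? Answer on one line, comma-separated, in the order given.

zegedui, uhoaja

The alternation tracks the last vowel of the stem — -i when the last vowel of the stem is a high vowel (*kuku*, *bezou*); -aja when the last vowel of the stem is a non-high vowel (*uzoko*, *fa*, *pazsa*, *vije*).
Since the last vowel of *zegedu* is /u/ (a high vowel), it takes -i, giving *zegedui*.
Since the last vowel of *uho* is /o/ (a non-high vowel), it takes -aja, giving *uhoaja*.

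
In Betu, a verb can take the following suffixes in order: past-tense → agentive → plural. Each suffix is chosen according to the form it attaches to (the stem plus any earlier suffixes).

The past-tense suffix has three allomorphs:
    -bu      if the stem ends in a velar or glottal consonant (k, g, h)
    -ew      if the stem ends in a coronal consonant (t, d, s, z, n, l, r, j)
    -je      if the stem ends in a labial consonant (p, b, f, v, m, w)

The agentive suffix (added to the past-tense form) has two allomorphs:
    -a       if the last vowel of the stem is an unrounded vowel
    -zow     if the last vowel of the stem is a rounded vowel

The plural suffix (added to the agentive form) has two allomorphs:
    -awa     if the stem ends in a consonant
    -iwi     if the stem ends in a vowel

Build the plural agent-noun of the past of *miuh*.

Since the final consonant of *miuh* is /h/ (velar/glottal), it takes -bu, giving *miuhbu*.
The past-tense form *miuhbu*: last vowel = /u/, a rounded vowel → -zow → *miuhbuzow*.
Since the final sound of the agentive form *miuhbuzow* is /w/ (a consonant), it takes -awa, giving *miuhbuzowawa*.

miuhbuzowawa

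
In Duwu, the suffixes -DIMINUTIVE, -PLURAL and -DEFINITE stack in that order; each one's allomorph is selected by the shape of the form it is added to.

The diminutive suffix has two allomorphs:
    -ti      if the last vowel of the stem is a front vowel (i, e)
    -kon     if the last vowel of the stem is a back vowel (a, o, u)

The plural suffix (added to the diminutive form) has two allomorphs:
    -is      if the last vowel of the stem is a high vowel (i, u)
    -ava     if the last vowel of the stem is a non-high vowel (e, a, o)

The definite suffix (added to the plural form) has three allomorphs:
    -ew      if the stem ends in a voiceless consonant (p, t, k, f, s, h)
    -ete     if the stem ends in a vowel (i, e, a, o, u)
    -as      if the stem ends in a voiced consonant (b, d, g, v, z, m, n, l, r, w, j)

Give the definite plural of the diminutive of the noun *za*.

zakonavaete

The last vowel of *za* is /a/, which is a back vowel, so the diminutive suffix is -kon, giving *zakon*.
The diminutive form *zakon* — last vowel /o/ (a non-high vowel) → -ava → *zakonava*.
The plural form *zakonava*: final sound = /a/, a vowel → -ete → *zakonavaete*.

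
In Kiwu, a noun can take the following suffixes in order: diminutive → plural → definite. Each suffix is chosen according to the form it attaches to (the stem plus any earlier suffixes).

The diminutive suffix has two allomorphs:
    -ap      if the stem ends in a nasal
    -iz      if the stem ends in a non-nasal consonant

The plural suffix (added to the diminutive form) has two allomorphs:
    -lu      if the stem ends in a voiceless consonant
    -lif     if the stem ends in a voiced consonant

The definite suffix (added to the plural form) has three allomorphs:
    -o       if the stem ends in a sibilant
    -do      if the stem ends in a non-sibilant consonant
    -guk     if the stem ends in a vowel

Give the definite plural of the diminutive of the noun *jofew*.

jofewizlifdo

*jofew* — final consonant /w/ (non-nasal) → -iz → *jofewiz*.
Since the final consonant of the diminutive form *jofewiz* is /z/ (voiced), it takes -lif, giving *jofewizlif*.
The final sound of the plural form *jofewizlif* is /f/, which is a non-sibilant consonant, so the definite suffix is -do, giving *jofewizlifdo*.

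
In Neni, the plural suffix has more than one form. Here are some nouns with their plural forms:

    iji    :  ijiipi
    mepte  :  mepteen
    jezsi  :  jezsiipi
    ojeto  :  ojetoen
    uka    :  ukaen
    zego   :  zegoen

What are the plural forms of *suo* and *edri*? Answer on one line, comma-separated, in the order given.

The suffix is conditioned by the last vowel: -ipi when the last vowel of the stem is a high vowel (*iji*, *jezsi*); -en when the last vowel of the stem is a non-high vowel (*mepte*, *ojeto*, *uka*, *zego*).
*suo*: last vowel = /o/, a non-high vowel → -en → *suoen*.
Since the last vowel of *edri* is /i/ (a high vowel), it takes -ipi, giving *edriipi*.

suoen, edriipi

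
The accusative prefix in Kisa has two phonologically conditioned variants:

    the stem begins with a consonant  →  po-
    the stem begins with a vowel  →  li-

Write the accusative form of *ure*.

*ure*: first sound = /u/, a vowel → li- → *liure*.

liure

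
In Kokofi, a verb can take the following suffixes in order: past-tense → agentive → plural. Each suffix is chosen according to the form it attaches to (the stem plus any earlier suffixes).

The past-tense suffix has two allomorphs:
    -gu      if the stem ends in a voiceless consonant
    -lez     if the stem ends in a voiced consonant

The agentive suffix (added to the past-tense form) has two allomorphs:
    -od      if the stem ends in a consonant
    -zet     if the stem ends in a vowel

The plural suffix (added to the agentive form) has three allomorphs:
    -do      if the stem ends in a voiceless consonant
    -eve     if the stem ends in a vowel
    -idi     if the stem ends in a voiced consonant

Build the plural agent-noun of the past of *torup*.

torupguzetdo

The final consonant of *torup* is /p/, which is voiceless, so the past-tense suffix is -gu, giving *torupgu*.
Since the final sound of the past-tense form *torupgu* is /u/ (a vowel), it takes -zet, giving *torupguzet*.
The final sound of the agentive form *torupguzet* is /t/, which is a voiceless consonant, so the plural suffix is -do, giving *torupguzetdo*.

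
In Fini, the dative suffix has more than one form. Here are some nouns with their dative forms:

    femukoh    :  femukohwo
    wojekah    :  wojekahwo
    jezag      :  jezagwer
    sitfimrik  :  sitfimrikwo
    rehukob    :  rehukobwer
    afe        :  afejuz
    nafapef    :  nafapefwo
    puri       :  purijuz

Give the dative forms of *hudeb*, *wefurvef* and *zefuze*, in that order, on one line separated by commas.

Looking at the final sound of each stem: -wo when the stem ends in a voiceless consonant (*femukoh*, *wojekah*, *sitfimrik*, *nafapef*); -wer when the stem ends in a voiced consonant (*jezag*, *rehukob*); -juz when the stem ends in a vowel (*afe*, *puri*).
The final sound of *hudeb* is /b/, which is a voiced consonant, so the suffix is -wer, giving *hudebwer*.
Since the final sound of *wefurvef* is /f/ (a voiceless consonant), it takes -wo, giving *wefurvefwo*.
The final sound of *zefuze* is /e/, which is a vowel, so the suffix is -juz, giving *zefuzejuz*.

hudebwer, wefurvefwo, zefuzejuz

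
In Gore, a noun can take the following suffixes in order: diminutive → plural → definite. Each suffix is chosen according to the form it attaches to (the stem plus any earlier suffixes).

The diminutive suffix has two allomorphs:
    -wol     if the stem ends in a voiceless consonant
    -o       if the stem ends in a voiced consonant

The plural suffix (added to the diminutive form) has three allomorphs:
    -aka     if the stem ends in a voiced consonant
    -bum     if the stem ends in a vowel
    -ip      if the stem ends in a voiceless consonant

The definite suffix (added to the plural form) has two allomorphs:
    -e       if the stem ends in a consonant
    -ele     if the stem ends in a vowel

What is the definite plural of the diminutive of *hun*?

hunobume

Since the final consonant of *hun* is /n/ (voiced), it takes -o, giving *huno*.
The diminutive form *huno*: final sound = /o/, a vowel → -bum → *hunobum*.
The final sound of the plural form *hunobum* is /m/, which is a consonant, so the definite suffix is -e, giving *hunobume*.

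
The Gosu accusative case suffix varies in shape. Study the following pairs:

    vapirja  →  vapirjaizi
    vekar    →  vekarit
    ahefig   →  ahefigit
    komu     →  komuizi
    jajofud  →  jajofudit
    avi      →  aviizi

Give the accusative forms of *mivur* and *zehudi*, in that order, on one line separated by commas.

mivurit, zehudiizi

Looking at the final sound of each stem: -it when the stem ends in a consonant (*vekar*, *ahefig*, *jajofud*); -izi when the stem ends in a vowel (*vapirja*, *komu*, *avi*).
*mivur*: final sound = /r/, a consonant → -it → *mivurit*.
The final sound of *zehudi* is /i/, which is a vowel, so the suffix is -izi, giving *zehudiizi*.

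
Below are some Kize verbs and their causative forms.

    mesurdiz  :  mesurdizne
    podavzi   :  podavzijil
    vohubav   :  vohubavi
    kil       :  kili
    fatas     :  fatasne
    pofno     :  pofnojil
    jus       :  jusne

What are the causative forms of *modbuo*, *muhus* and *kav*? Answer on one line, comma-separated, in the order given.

modbuojil, muhusne, kavi

The pattern is sibilance of the final sound: -ne when the stem ends in a sibilant (*mesurdiz*, *fatas*, *jus*); -i when the stem ends in a non-sibilant consonant (*vohubav*, *kil*); -jil when the stem ends in a vowel (*podavzi*, *pofno*).
The final sound of *modbuo* is /o/, which is a vowel, so the suffix is -jil, giving *modbuojil*.
*muhus* — final sound /s/ (a sibilant) → -ne → *muhusne*.
*kav* — final sound /v/ (a non-sibilant consonant) → -i → *kavi*.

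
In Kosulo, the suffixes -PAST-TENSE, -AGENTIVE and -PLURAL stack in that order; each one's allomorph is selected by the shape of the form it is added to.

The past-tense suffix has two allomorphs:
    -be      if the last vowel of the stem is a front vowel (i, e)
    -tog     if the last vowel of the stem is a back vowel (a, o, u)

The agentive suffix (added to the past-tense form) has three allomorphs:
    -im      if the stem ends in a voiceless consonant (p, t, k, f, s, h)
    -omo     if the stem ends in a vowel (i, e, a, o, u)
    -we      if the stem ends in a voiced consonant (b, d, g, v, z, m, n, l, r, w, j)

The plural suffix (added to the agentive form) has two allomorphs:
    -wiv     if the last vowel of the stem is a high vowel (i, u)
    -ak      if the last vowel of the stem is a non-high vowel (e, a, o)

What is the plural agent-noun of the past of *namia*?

*namia*: last vowel = /a/, a back vowel → -tog → *namiatog*.
Since the final sound of the past-tense form *namiatog* is /g/ (a voiced consonant), it takes -we, giving *namiatogwe*.
Since the last vowel of the agentive form *namiatogwe* is /e/ (a non-high vowel), it takes -ak, giving *namiatogweak*.

namiatogweak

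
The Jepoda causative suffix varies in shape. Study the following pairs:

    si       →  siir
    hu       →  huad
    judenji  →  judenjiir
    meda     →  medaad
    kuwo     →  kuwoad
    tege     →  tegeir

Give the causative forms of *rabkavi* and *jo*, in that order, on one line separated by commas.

rabkaviir, joad

Looking at the last vowel of each stem: -ir when the last vowel of the stem is a front vowel (*si*, *judenji*, *tege*); -ad when the last vowel of the stem is a back vowel (*hu*, *meda*, *kuwo*).
The last vowel of *rabkavi* is /i/, which is a front vowel, so the suffix is -ir, giving *rabkaviir*.
*jo*: last vowel = /o/, a back vowel → -ad → *joad*.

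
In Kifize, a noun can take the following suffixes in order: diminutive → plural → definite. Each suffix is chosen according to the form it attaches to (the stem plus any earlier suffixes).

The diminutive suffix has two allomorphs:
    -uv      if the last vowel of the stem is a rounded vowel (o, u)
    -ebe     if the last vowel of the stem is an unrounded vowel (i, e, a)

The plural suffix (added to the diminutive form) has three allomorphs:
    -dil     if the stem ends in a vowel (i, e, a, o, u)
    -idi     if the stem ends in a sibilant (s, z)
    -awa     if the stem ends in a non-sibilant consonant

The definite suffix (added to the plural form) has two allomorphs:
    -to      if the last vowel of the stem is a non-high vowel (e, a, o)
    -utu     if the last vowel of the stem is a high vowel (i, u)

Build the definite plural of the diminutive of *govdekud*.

*govdekud*: last vowel = /u/, a rounded vowel → -uv → *govdekuduv*.
The diminutive form *govdekuduv* — final sound /v/ (a non-sibilant consonant) → -awa → *govdekuduvawa*.
The plural form *govdekuduvawa*: last vowel = /a/, a non-high vowel → -to → *govdekuduvawato*.

govdekuduvawato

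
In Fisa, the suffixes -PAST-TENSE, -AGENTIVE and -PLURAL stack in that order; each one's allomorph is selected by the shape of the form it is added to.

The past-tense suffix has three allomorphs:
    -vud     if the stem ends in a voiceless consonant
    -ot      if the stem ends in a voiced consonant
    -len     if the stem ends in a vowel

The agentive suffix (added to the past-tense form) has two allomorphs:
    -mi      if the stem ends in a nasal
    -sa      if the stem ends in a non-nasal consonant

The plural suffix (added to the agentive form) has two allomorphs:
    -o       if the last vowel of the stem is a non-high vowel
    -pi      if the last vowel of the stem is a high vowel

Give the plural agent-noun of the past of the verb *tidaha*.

Since the final sound of *tidaha* is /a/ (a vowel), it takes -len, giving *tidahalen*.
Since the final consonant of the past-tense form *tidahalen* is /n/ (a nasal), it takes -mi, giving *tidahalenmi*.
The last vowel of the agentive form *tidahalenmi* is /i/, which is a high vowel, so the plural suffix is -pi, giving *tidahalenmipi*.

tidahalenmipi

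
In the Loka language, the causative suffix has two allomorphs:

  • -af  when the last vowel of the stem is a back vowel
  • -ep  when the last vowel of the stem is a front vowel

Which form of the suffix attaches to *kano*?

*kano*: last vowel = /o/, a back vowel → -af.

-af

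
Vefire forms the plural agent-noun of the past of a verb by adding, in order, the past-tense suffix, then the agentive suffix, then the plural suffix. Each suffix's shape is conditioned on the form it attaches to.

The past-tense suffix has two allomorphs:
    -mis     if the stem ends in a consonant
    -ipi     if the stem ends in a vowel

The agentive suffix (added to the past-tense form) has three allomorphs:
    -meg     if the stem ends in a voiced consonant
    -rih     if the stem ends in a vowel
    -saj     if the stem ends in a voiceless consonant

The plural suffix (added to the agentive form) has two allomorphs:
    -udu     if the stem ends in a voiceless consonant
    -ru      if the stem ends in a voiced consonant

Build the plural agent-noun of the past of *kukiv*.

*kukiv*: final sound = /v/, a consonant → -mis → *kukivmis*.
The past-tense form *kukivmis*: final sound = /s/, a voiceless consonant → -saj → *kukivmissaj*.
The final consonant of the agentive form *kukivmissaj* is /j/, which is voiced, so the plural suffix is -ru, giving *kukivmissajru*.

kukivmissajru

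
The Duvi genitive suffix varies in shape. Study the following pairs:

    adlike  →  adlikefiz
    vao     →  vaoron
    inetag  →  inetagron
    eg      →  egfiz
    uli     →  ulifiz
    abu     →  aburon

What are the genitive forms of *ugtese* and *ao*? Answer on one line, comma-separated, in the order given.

Looking at the last vowel of each stem: -fiz when the last vowel of the stem is a front vowel (*adlike*, *eg*, *uli*); -ron when the last vowel of the stem is a back vowel (*vao*, *inetag*, *abu*).
Since the last vowel of *ugtese* is /e/ (a front vowel), it takes -fiz, giving *ugtesefiz*.
*ao*: last vowel = /o/, a back vowel → -ron → *aoron*.

ugtesefiz, aoron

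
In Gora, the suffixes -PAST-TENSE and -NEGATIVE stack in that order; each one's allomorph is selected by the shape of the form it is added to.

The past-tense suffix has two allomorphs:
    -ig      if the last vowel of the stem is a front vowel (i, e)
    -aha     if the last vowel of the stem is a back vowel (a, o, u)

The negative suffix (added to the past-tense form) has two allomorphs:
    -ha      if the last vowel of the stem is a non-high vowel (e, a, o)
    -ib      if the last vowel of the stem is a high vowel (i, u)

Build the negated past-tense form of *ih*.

*ih* — last vowel /i/ (a front vowel) → -ig → *ihig*.
The past-tense form *ihig* — last vowel /i/ (a high vowel) → -ib → *ihigib*.

ihigib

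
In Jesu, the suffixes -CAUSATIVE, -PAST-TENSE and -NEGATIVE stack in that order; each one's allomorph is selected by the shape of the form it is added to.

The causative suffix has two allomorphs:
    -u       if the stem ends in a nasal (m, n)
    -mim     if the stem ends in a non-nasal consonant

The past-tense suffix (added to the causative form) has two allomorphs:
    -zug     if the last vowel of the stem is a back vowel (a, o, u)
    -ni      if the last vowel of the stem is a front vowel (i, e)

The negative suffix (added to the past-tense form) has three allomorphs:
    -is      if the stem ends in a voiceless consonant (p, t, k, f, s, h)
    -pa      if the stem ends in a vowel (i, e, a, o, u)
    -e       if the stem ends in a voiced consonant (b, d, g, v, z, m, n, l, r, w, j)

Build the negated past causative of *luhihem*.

luhihemuzuge

*luhihem*: final consonant = /m/, a nasal → -u → *luhihemu*.
The last vowel of the causative form *luhihemu* is /u/, which is a back vowel, so the past-tense suffix is -zug, giving *luhihemuzug*.
Since the final sound of the past-tense form *luhihemuzug* is /g/ (a voiced consonant), it takes -e, giving *luhihemuzuge*.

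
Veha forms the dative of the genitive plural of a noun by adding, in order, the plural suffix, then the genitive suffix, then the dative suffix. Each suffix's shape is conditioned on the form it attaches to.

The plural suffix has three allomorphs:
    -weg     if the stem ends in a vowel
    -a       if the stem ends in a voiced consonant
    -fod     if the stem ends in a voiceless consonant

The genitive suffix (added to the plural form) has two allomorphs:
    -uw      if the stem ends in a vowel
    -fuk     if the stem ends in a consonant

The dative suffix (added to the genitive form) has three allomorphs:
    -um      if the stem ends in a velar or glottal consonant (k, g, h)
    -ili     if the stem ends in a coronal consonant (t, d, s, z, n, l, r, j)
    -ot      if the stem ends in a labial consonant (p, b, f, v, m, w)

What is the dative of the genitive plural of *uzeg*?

uzegauwot

*uzeg* — final sound /g/ (a voiced consonant) → -a → *uzega*.
The plural form *uzega* — final sound /a/ (a vowel) → -uw → *uzegauw*.
The genitive form *uzegauw* — final consonant /w/ (labial) → -ot → *uzegauwot*.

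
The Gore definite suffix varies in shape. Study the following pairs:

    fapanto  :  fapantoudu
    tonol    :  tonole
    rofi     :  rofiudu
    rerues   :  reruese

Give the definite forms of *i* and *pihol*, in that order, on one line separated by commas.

The suffix is conditioned by the final sound: -e when the stem ends in a consonant (*tonol*, *rerues*); -udu when the stem ends in a vowel (*fapanto*, *rofi*).
The final sound of *i* is /i/, which is a vowel, so the suffix is -udu, giving *iudu*.
The final sound of *pihol* is /l/, which is a consonant, so the suffix is -e, giving *pihole*.

iudu, pihole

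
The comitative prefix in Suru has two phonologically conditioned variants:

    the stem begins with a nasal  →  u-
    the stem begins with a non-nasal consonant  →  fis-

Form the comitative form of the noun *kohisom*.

Since the first consonant of *kohisom* is /k/ (non-nasal), it takes fis-, giving *fiskohisom*.

fiskohisom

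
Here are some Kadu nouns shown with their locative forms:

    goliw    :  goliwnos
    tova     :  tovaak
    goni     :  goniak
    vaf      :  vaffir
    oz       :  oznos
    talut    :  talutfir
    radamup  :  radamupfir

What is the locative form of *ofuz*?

The suffix is conditioned by the final sound: -fir when the stem ends in a voiceless consonant (*vaf*, *talut*, *radamup*); -nos when the stem ends in a voiced consonant (*goliw*, *oz*); -ak when the stem ends in a vowel (*tova*, *goni*).
The final sound of *ofuz* is /z/, which is a voiced consonant, so the suffix is -nos, giving *ofuznos*.

ofuznos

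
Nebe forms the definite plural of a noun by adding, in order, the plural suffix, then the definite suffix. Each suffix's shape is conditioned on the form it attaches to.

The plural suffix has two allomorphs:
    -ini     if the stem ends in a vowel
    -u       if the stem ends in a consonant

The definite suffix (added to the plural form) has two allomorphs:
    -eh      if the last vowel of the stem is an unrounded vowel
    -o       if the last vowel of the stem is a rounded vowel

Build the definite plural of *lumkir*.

lumkiruo

*lumkir* — final sound /r/ (a consonant) → -u → *lumkiru*.
The plural form *lumkiru* — last vowel /u/ (a rounded vowel) → -o → *lumkiruo*.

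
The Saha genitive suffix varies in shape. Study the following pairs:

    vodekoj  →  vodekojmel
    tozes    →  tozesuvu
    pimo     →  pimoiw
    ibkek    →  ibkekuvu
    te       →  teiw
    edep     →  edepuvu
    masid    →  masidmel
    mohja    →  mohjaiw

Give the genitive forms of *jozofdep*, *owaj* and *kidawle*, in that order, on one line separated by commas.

Looking at the final sound of each stem: -uvu when the stem ends in a voiceless consonant (*tozes*, *ibkek*, *edep*); -mel when the stem ends in a voiced consonant (*vodekoj*, *masid*); -iw when the stem ends in a vowel (*pimo*, *te*, *mohja*).
*jozofdep* — final sound /p/ (a voiceless consonant) → -uvu → *jozofdepuvu*.
Since the final sound of *owaj* is /j/ (a voiced consonant), it takes -mel, giving *owajmel*.
The final sound of *kidawle* is /e/, which is a vowel, so the suffix is -iw, giving *kidawleiw*.

jozofdepuvu, owajmel, kidawleiw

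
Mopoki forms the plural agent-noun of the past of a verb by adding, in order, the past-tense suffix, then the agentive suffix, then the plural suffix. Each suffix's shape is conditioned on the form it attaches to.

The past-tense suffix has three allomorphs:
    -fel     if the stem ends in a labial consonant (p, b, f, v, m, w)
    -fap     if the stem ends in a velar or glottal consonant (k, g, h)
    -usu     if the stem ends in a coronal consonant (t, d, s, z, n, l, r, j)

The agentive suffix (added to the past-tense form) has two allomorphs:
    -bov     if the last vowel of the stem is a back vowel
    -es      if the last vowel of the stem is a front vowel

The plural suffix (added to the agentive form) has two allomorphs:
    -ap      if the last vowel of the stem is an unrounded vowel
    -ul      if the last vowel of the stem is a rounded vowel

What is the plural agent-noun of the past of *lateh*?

latehfapbovul

The final consonant of *lateh* is /h/, which is velar/glottal, so the past-tense suffix is -fap, giving *latehfap*.
The last vowel of the past-tense form *latehfap* is /a/, which is a back vowel, so the agentive suffix is -bov, giving *latehfapbov*.
The agentive form *latehfapbov* — last vowel /o/ (a rounded vowel) → -ul → *latehfapbovul*.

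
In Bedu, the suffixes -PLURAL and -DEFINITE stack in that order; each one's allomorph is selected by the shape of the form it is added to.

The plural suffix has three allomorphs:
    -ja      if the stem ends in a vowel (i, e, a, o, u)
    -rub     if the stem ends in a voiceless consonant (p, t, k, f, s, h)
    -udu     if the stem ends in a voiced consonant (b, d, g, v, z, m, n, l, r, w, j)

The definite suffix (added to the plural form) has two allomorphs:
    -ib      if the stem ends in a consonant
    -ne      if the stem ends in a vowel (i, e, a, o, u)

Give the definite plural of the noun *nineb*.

ninebudune

*nineb* — final sound /b/ (a voiced consonant) → -udu → *ninebudu*.
The plural form *ninebudu* — final sound /u/ (a vowel) → -ne → *ninebudune*.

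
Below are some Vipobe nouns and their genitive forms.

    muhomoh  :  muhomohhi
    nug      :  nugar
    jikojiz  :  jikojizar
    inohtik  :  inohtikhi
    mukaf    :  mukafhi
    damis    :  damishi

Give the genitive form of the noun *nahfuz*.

The pattern is voicing of the final consonant: -hi when the stem ends in a voiceless consonant (*muhomoh*, *inohtik*, *mukaf*, *damis*); -ar when the stem ends in a voiced consonant (*nug*, *jikojiz*).
*nahfuz*: final consonant = /z/, voiced → -ar → *nahfuzar*.

nahfuzar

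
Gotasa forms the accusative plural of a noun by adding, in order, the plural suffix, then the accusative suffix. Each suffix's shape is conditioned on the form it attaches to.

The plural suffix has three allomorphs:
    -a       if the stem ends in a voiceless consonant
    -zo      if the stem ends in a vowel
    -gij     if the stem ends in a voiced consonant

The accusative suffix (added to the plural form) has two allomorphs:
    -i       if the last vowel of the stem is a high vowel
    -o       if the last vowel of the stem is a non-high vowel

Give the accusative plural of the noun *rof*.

*rof*: final sound = /f/, a voiceless consonant → -a → *rofa*.
The plural form *rofa*: last vowel = /a/, a non-high vowel → -o → *rofao*.

rofao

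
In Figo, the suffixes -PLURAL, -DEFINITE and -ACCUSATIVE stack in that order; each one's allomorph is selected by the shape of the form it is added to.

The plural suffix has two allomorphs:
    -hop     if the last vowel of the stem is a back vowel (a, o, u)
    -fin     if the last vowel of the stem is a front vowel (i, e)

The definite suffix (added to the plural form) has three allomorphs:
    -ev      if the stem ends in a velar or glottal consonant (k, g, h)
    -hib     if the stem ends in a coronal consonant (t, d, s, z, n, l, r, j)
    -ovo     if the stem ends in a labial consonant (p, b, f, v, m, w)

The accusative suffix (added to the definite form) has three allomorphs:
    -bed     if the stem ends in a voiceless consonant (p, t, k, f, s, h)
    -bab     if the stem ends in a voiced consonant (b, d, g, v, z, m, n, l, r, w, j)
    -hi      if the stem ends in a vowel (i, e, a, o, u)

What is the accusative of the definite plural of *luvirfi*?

luvirfifinhibbab

Since the last vowel of *luvirfi* is /i/ (a front vowel), it takes -fin, giving *luvirfifin*.
The plural form *luvirfifin* — final consonant /n/ (coronal) → -hib → *luvirfifinhib*.
The definite form *luvirfifinhib* — final sound /b/ (a voiced consonant) → -bab → *luvirfifinhibbab*.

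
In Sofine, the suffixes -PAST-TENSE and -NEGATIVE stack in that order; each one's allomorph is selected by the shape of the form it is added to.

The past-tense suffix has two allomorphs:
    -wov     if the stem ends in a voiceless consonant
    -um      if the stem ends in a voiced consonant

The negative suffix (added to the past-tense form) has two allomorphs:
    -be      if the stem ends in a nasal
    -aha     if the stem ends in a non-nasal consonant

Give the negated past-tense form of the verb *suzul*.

*suzul*: final consonant = /l/, voiced → -um → *suzulum*.
The past-tense form *suzulum* — final consonant /m/ (a nasal) → -be → *suzulumbe*.

suzulumbe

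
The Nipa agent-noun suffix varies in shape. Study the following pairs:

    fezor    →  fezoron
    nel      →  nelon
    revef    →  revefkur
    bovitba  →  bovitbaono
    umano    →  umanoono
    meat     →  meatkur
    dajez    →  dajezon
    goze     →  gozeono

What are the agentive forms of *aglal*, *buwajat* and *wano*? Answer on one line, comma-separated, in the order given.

aglalon, buwajatkur, wanoono

The alternation tracks the final sound of the stem — -kur when the stem ends in a voiceless consonant (*revef*, *meat*); -on when the stem ends in a voiced consonant (*fezor*, *nel*, *dajez*); -ono when the stem ends in a vowel (*bovitba*, *umano*, *goze*).
*aglal*: final sound = /l/, a voiced consonant → -on → *aglalon*.
*buwajat*: final sound = /t/, a voiceless consonant → -kur → *buwajatkur*.
*wano* — final sound /o/ (a vowel) → -ono → *wanoono*.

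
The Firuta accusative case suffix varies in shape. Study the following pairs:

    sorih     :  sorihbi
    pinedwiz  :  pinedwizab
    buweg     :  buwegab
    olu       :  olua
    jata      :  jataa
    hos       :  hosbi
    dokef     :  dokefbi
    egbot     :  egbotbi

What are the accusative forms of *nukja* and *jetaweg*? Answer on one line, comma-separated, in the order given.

nukjaa, jetawegab

Looking at the final sound of each stem: -bi when the stem ends in a voiceless consonant (*sorih*, *hos*, *dokef*, *egbot*); -ab when the stem ends in a voiced consonant (*pinedwiz*, *buweg*); -a when the stem ends in a vowel (*olu*, *jata*).
The final sound of *nukja* is /a/, which is a vowel, so the suffix is -a, giving *nukjaa*.
*jetaweg* — final sound /g/ (a voiced consonant) → -ab → *jetawegab*.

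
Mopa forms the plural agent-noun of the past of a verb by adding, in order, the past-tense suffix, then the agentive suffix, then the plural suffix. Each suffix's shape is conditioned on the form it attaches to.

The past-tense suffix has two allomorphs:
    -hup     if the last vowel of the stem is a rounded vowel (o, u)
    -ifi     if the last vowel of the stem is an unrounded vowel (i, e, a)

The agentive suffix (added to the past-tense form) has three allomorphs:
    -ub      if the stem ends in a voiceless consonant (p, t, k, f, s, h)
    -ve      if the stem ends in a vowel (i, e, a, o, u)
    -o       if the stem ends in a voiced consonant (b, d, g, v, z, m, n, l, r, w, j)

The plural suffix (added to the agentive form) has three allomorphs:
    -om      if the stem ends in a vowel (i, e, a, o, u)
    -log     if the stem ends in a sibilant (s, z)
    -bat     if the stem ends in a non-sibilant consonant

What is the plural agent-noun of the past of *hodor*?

Since the last vowel of *hodor* is /o/ (a rounded vowel), it takes -hup, giving *hodorhup*.
Since the final sound of the past-tense form *hodorhup* is /p/ (a voiceless consonant), it takes -ub, giving *hodorhupub*.
The agentive form *hodorhupub*: final sound = /b/, a non-sibilant consonant → -bat → *hodorhupubbat*.

hodorhupubbat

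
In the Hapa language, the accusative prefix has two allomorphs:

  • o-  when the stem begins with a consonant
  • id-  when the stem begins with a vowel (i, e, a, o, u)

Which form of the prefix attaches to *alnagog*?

Since the first sound of *alnagog* is /a/ (a vowel), it takes id-.

id-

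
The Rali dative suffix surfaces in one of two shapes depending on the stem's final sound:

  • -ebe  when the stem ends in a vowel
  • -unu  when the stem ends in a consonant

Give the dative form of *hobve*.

The final sound of *hobve* is /e/, which is a vowel, so the suffix is -ebe, giving *hobveebe*.

hobveebe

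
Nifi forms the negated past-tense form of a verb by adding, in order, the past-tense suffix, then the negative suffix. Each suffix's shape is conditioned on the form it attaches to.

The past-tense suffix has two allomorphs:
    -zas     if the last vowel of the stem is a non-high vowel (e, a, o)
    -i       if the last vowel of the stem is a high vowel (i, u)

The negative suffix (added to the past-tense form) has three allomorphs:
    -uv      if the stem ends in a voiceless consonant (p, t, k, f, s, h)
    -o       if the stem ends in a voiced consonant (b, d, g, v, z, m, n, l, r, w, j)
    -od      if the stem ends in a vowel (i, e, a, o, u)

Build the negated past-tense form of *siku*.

The last vowel of *siku* is /u/, which is a high vowel, so the past-tense suffix is -i, giving *sikui*.
Since the final sound of the past-tense form *sikui* is /i/ (a vowel), it takes -od, giving *sikuiod*.

sikuiod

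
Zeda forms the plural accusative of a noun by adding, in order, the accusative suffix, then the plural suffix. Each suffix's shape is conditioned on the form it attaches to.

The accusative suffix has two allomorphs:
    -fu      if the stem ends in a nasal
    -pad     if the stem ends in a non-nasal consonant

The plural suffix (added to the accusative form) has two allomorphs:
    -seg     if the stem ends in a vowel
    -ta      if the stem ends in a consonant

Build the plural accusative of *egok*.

egokpadta

*egok* — final consonant /k/ (non-nasal) → -pad → *egokpad*.
The final sound of the accusative form *egokpad* is /d/, which is a consonant, so the plural suffix is -ta, giving *egokpadta*.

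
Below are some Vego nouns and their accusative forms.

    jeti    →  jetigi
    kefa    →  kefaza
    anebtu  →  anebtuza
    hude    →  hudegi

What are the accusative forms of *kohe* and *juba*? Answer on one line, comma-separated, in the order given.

The pattern is front/back vowel harmony: -gi when the last vowel of the stem is a front vowel (*jeti*, *hude*); -za when the last vowel of the stem is a back vowel (*kefa*, *anebtu*).
*kohe*: last vowel = /e/, a front vowel → -gi → *kohegi*.
*juba* — last vowel /a/ (a back vowel) → -za → *jubaza*.

kohegi, jubaza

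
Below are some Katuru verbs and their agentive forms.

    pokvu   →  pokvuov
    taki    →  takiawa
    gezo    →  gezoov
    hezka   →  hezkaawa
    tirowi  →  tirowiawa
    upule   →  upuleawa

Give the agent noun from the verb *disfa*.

disfaawa

The suffix is conditioned by the last vowel: -ov when the last vowel of the stem is a rounded vowel (*pokvu*, *gezo*); -awa when the last vowel of the stem is an unrounded vowel (*taki*, *hezka*, *tirowi*, *upule*).
The last vowel of *disfa* is /a/, which is an unrounded vowel, so the suffix is -awa, giving *disfaawa*.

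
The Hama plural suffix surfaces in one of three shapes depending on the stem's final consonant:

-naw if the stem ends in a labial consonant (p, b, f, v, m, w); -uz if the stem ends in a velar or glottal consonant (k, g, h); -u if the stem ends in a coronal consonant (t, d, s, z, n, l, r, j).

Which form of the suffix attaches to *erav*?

-naw

The final consonant of *erav* is /v/, which is labial, so the suffix is -naw.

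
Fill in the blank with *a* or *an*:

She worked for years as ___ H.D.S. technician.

The indefinite article is chosen by the initial *sound* of the following word, not its spelling.
The initialism *H.D.S.* is read letter by letter; the first letter, H, is pronounced /eɪtʃ/, which begins with a vowel sound.
So the article is *an*: She worked for years as an H.D.S. technician.

an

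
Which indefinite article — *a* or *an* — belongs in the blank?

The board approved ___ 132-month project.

The indefinite article is chosen by the initial *sound* of the following word, not its spelling.
The number *132* is spoken "one hundred …", beginning with /wʌn/ — a consonant sound.
So the article is *a*: The board approved a 132-month project.

a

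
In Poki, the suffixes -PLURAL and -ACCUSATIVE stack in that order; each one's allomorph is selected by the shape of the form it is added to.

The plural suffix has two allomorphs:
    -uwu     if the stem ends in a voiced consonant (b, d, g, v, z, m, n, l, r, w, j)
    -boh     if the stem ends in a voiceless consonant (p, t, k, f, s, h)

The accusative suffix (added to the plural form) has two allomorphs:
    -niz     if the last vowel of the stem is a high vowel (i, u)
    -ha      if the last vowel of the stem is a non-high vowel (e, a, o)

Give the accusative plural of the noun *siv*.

sivuwuniz

Since the final consonant of *siv* is /v/ (voiced), it takes -uwu, giving *sivuwu*.
The plural form *sivuwu*: last vowel = /u/, a high vowel → -niz → *sivuwuniz*.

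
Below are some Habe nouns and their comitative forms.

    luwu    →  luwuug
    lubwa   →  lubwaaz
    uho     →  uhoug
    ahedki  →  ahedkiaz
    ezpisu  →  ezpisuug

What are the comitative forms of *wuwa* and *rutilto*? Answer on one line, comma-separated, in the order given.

wuwaaz, rutiltoug

The suffix is conditioned by the last vowel: -ug when the last vowel of the stem is a rounded vowel (*luwu*, *uho*, *ezpisu*); -az when the last vowel of the stem is an unrounded vowel (*lubwa*, *ahedki*).
The last vowel of *wuwa* is /a/, which is an unrounded vowel, so the suffix is -az, giving *wuwaaz*.
The last vowel of *rutilto* is /o/, which is a rounded vowel, so the suffix is -ug, giving *rutiltoug*.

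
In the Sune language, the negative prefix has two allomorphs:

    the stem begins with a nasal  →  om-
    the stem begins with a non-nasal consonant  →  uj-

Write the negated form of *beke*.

ujbeke

Since the first consonant of *beke* is /b/ (non-nasal), it takes uj-, giving *ujbeke*.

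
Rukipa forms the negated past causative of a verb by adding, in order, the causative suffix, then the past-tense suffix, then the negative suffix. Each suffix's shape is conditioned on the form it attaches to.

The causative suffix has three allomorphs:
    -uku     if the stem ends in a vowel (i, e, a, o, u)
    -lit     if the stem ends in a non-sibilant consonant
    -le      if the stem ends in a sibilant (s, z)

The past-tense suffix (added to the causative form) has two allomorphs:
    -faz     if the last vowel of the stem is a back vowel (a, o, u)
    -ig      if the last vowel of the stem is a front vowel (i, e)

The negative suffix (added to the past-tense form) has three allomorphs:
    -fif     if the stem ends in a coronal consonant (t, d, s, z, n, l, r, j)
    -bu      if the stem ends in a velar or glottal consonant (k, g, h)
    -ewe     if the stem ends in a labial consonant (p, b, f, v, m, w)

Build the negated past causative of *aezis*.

aezisleigbu

*aezis* — final sound /s/ (a sibilant) → -le → *aezisle*.
The causative form *aezisle*: last vowel = /e/, a front vowel → -ig → *aezisleig*.
Since the final consonant of the past-tense form *aezisleig* is /g/ (velar/glottal), it takes -bu, giving *aezisleigbu*.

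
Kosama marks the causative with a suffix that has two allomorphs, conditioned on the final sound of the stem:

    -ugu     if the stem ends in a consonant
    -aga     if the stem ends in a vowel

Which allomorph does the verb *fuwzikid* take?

-ugu

*fuwzikid* — final sound /d/ (a consonant) → -ugu.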